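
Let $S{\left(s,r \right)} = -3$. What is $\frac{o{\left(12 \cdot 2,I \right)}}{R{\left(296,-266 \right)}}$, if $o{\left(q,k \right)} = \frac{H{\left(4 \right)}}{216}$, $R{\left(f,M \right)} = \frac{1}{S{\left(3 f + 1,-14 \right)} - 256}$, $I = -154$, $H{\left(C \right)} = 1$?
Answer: $- \frac{259}{216} \approx -1.1991$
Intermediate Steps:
$R{\left(f,M \right)} = - \frac{1}{259}$ ($R{\left(f,M \right)} = \frac{1}{-3 - 256} = \frac{1}{-259} = - \frac{1}{259}$)
$o{\left(q,k \right)} = \frac{1}{216}$ ($o{\left(q,k \right)} = 1 \cdot \frac{1}{216} = \frac{1}{216}$)
$\frac{o{\left(12 \cdot 2,I \right)}}{R{\left(296,-266 \right)}} = \frac{1}{216 \left(- \frac{1}{259}\right)} = \frac{1}{216} \left(-259\right) = - \frac{259}{216}$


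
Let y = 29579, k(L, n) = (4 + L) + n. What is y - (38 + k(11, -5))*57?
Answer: 26843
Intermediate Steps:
k(L, n) = 4 + L + n
y - (38 + k(11, -5))*57 = 29579 - (38 + (4 + 11 - 5))*57 = 29579 - (38 + 10)*57 = 29579 - 48*57 = 29579 - 1*2736 = 29579 - 2736 = 26843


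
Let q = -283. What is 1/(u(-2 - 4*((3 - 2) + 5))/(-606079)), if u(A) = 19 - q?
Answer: -606079/302 ≈ -2006.9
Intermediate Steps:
u(A) = 302 (u(A) = 19 - 1*(-283) = 19 + 283 = 302)
1/(u(-2 - 4*((3 - 2) + 5))/(-606079)) = 1/(302/(-606079)) = 1/(302*(-1/606079)) = 1/(-302/606079) = -606079/302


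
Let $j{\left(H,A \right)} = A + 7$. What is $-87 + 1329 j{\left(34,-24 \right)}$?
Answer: $-22680$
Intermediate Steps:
$j{\left(H,A \right)} = 7 + A$
$-87 + 1329 j{\left(34,-24 \right)} = -87 + 1329 \left(7 - 24\right) = -87 + 1329 \left(-17\right) = -87 - 22593 = -22680$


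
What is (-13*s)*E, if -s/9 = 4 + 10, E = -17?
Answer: -27846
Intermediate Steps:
s = -126 (s = -9*(4 + 10) = -9*14 = -126)
(-13*s)*E = -13*(-126)*(-17) = 1638*(-17) = -27846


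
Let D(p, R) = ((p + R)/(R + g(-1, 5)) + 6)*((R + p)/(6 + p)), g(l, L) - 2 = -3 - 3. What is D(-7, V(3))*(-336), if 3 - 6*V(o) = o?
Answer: -18228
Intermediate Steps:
V(o) = 1/2 - o/6
g(l, L) = -4 (g(l, L) = 2 + (-3 - 3) = 2 - 6 = -4)
D(p, R) = (6 + (R + p)/(-4 + R))*(R + p)/(6 + p) (D(p, R) = ((p + R)/(R - 4) + 6)*((R + p)/(6 + p)) = ((R + p)/(-4 + R) + 6)*((R + p)/(6 + p)) = (6 + (R + p)/(-4 + R))*((R + p)/(6 + p)) = (6 + (R + p)/(-4 + R))*(R + p)/(6 + p))
D(-7, V(3))*(-336) = (((-7)**2 - 24*(1/2 - 1/6*3) - 24*(-7) + 7*(1/2 - 1/6*3)**2 + 8*(1/2 - 1/6*3)*(-7))/(-24 - 4*(-7) + 6*(1/2 - 1/6*3) + (1/2 - 1/6*3)*(-7)))*(-336) = ((49 - 24*(1/2 - 1/2) + 168 + 7*(1/2 - 1/2)**2 + 8*(1/2 - 1/2)*(-7))/(-24 + 28 + 6*(1/2 - 1/2) + (1/2 - 1/2)*(-7)))*(-336) = ((49 - 24*0 + 168 + 7*0**2 + 8*0*(-7))/(-24 + 28 + 6*0 + 0*(-7)))*(-336) = ((49 + 0 + 168 + 7*0 + 0)/(-24 + 28 + 0 + 0))*(-336) = ((49 + 0 + 168 + 0 + 0)/4)*(-336) = ((1/4)*217)*(-336) = (217/4)*(-336) = -18228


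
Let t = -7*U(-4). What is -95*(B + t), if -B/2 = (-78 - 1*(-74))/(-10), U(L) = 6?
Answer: 4066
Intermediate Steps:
B = -⅘ (B = -2*(-78 - 1*(-74))/(-10) = -2*(-78 + 74)*(-1)/10 = -(-8)*(-1)/10 = -2*⅖ = -⅘ ≈ -0.80000)
t = -42 (t = -7*6 = -42)
-95*(B + t) = -95*(-⅘ - 42) = -95*(-214/5) = 4066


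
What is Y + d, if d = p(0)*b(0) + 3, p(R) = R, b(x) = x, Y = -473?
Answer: -470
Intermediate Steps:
d = 3 (d = 0*0 + 3 = 0 + 3 = 3)
Y + d = -473 + 3 = -470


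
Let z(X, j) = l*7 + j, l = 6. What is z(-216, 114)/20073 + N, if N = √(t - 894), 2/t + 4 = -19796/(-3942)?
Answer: 52/6691 + I*√904575009/1007 ≈ 0.0077716 + 29.867*I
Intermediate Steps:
t = 1971/1007 (t = 2/(-4 - 19796/(-3942)) = 2/(-4 - 19796*(-1/3942)) = 2/(-4 + 9898/1971) = 2/(2014/1971) = 2*(1971/2014) = 1971/1007 ≈ 1.9573)
z(X, j) = 42 + j (z(X, j) = 6*7 + j = 42 + j)
N = I*√904575009/1007 (N = √(1971/1007 - 894) = √(-898287/1007) = I*√904575009/1007 ≈ 29.867*I)
z(-216, 114)/20073 + N = (42 + 114)/20073 + I*√904575009/1007 = 156*(1/20073) + I*√904575009/1007 = 52/6691 + I*√904575009/1007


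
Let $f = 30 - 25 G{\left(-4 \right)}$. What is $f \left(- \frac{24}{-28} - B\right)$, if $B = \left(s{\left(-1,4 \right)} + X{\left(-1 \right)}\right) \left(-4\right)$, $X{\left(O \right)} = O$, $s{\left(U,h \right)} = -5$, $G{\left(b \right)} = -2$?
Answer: $- \frac{12960}{7} \approx -1851.4$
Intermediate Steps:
$B = 24$ ($B = \left(-5 - 1\right) \left(-4\right) = \left(-6\right) \left(-4\right) = 24$)
$f = 80$ ($f = 30 - -50 = 30 + 50 = 80$)
$f \left(- \frac{24}{-28} - B\right) = 80 \left(- \frac{24}{-28} - 24\right) = 80 \left(\left(-24\right) \left(- \frac{1}{28}\right) - 24\right) = 80 \left(\frac{6}{7} - 24\right) = 80 \left(- \frac{162}{7}\right) = - \frac{12960}{7}$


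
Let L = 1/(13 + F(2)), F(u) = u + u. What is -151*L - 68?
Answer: -1307/17 ≈ -76.882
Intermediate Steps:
F(u) = 2*u
L = 1/17 (L = 1/(13 + 2*2) = 1/(13 + 4) = 1/17 ≈ 0.058824)
-151*L - 68 = -151*1/17 - 68 = -151/17 - 68 = -1307/17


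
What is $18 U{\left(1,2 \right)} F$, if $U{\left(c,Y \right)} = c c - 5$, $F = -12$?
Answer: $864$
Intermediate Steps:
$U{\left(c,Y \right)} = -5 + c^{2}$ ($U{\left(c,Y \right)} = c^{2} - 5 = -5 + c^{2}$)
$18 U{\left(1,2 \right)} F = 18 \left(-5 + 1^{2}\right) \left(-12\right) = 18 \left(-5 + 1\right) \left(-12\right) = 18 \left(-4\right) \left(-12\right) = \left(-72\right) \left(-12\right) = 864$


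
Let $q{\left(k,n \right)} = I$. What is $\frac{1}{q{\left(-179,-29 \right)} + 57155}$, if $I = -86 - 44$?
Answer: $\frac{1}{57025} \approx 1.7536 \cdot 10^{-5}$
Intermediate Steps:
$I = -130$
$q{\left(k,n \right)} = -130$
$\frac{1}{q{\left(-179,-29 \right)} + 57155} = \frac{1}{-130 + 57155} = \frac{1}{57025}$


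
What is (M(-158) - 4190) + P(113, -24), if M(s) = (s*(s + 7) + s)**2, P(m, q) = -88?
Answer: 561685722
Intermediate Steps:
M(s) = (s + s*(7 + s))**2 (M(s) = (s*(7 + s) + s)**2 = (s + s*(7 + s))**2)
(M(-158) - 4190) + P(113, -24) = ((-158)**2*(8 - 158)**2 - 4190) - 88 = (24964*(-150)**2 - 4190) - 88 = (24964*22500 - 4190) - 88 = (561690000 - 4190) - 88 = 561685810 - 88 = 561685722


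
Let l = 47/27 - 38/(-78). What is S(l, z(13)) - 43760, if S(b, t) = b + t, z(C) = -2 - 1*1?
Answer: -15360031/351 ≈ -43761.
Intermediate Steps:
l = 782/351 (l = 47*(1/27) - 38*(-1/78) = 47/27 + 19/39 = 782/351 ≈ 2.2279)
z(C) = -3 (z(C) = -2 - 1 = -3)
S(l, z(13)) - 43760 = (782/351 - 3) - 43760 = -271/351 - 43760 = -15360031/351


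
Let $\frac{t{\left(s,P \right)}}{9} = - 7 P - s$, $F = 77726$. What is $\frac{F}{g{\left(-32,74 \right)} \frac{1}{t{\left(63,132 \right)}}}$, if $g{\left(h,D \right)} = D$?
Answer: $- \frac{345220029}{37} \approx -9.3303 \cdot 10^{6}$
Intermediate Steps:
$t{\left(s,P \right)} = - 63 P - 9 s$ ($t{\left(s,P \right)} = 9 \left(- 7 P - s\right) = 9 \left(- s - 7 P\right) = - 63 P - 9 s$)
$\frac{F}{g{\left(-32,74 \right)} \frac{1}{t{\left(63,132 \right)}}} = \frac{77726}{74 \frac{1}{\left(-63\right) 132 - 567}} = \frac{77726}{74 \frac{1}{-8316 - 567}} = \frac{77726}{74 \frac{1}{-8883}} = \frac{77726}{74 \left(- \frac{1}{8883}\right)} = \frac{77726}{- \frac{74}{8883}} = 77726 \left(- \frac{8883}{74}\right) = - \frac{345220029}{37}$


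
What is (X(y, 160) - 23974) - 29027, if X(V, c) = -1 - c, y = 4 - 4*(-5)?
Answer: -53162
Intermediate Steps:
y = 24 (y = 4 + 20 = 24)
(X(y, 160) - 23974) - 29027 = ((-1 - 1*160) - 23974) - 29027 = ((-1 - 160) - 23974) - 29027 = (-161 - 23974) - 29027 = -24135 - 29027 = -53162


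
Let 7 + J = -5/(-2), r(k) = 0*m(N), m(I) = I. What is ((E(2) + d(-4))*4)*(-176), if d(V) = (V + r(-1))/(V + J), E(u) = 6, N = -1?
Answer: -77440/17 ≈ -4555.3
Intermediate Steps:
r(k) = 0 (r(k) = 0*(-1) = 0)
J = -9/2 (J = -7 - 5/(-2) = -7 - 5*(-½) = -7 + 5/2 = -9/2 ≈ -4.5000)
d(V) = V/(-9/2 + V) (d(V) = (V + 0)/(V - 9/2) = V/(-9/2 + V))
((E(2) + d(-4))*4)*(-176) = ((6 + 2*(-4)/(-9 + 2*(-4)))*4)*(-176) = ((6 + 2*(-4)/(-9 - 8))*4)*(-176) = ((6 + 2*(-4)/(-17))*4)*(-176) = ((6 + 2*(-4)*(-1/17))*4)*(-176) = ((6 + 8/17)*4)*(-176) = ((110/17)*4)*(-176) = (440/17)*(-176) = -77440/17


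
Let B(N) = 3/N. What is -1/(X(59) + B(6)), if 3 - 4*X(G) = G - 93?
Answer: -4/39 ≈ -0.10256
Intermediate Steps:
X(G) = 24 - G/4 (X(G) = 3/4 - (G - 93)/4 = 3/4 - (-93 + G)/4 = 3/4 + (93/4 - G/4) = 24 - G/4)
-1/(X(59) + B(6)) = -1/((24 - 1/4*59) + 3/6) = -1/((24 - 59/4) + 3*(1/6)) = -1/(37/4 + 1/2) = -1/39/4 = -1*4/39 = -4/39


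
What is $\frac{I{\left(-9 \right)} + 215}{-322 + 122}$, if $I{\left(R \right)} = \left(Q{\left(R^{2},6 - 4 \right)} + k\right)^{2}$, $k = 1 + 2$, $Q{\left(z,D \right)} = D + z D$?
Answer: $- \frac{3513}{25} \approx -140.52$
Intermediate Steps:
$Q{\left(z,D \right)} = D + D z$
$k = 3$
$I{\left(R \right)} = \left(5 + 2 R^{2}\right)^{2}$ ($I{\left(R \right)} = \left(\left(6 - 4\right) \left(1 + R^{2}\right) + 3\right)^{2} = \left(2 \left(1 + R^{2}\right) + 3\right)^{2} = \left(\left(2 + 2 R^{2}\right) + 3\right)^{2} = \left(5 + 2 R^{2}\right)^{2}$)
$\frac{I{\left(-9 \right)} + 215}{-322 + 122} = \frac{\left(5 + 2 \left(-9\right)^{2}\right)^{2} + 215}{-322 + 122} = \frac{\left(5 + 2 \cdot 81\right)^{2} + 215}{-200} = \left(\left(5 + 162\right)^{2} + 215\right) \left(- \frac{1}{200}\right) = \left(167^{2} + 215\right) \left(- \frac{1}{200}\right) = \left(27889 + 215\right) \left(- \frac{1}{200}\right) = 28104 \left(- \frac{1}{200}\right) = - \frac{3513}{25}$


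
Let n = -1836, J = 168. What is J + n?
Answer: -1668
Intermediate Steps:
J + n = 168 - 1836 = -1668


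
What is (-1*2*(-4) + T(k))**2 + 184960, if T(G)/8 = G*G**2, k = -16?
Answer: 1073402560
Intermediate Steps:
T(G) = 8*G**3 (T(G) = 8*(G*G**2) = 8*G**3)
(-1*2*(-4) + T(k))**2 + 184960 = (-1*2*(-4) + 8*(-16)**3)**2 + 184960 = (-2*(-4) + 8*(-4096))**2 + 184960 = (8 - 32768)**2 + 184960 = (-32760)**2 + 184960 = 1073217600 + 184960 = 1073402560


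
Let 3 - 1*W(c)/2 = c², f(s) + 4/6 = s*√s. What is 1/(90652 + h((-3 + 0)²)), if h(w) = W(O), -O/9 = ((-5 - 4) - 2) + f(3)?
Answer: 32117/1870109978 - 2835*√3/935054989 ≈ 1.1922e-5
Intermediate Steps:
f(s) = -⅔ + s^(3/2) (f(s) = -⅔ + s*√s = -⅔ + s^(3/2))
O = 105 - 27*√3 (O = -9*(((-5 - 4) - 2) + (-⅔ + 3^(3/2))) = -9*((-9 - 2) + (-⅔ + 3*√3)) = -9*(-11 + (-⅔ + 3*√3)) = -9*(-35/3 + 3*√3) = 105 - 27*√3 ≈ 58.235)
W(c) = 6 - 2*c²
h(w) = 6 - 2*(105 - 27*√3)²
1/(90652 + h((-3 + 0)²)) = 1/(90652 + (-26418 + 11340*√3)) = 1/(64234 + 11340*√3)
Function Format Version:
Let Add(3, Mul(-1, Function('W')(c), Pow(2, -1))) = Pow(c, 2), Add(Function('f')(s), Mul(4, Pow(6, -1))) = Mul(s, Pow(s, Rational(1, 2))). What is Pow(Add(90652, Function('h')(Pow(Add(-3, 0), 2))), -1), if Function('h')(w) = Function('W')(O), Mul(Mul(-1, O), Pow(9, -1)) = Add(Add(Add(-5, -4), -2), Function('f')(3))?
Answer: Add(Rational(32117, 1870109978), Mul(Rational(-2835, 935054989), Pow(3, Rational(1, 2)))) ≈ 1.1922e-5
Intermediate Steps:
Function('f')(s) = Add(Rational(-2, 3), Pow(s, Rational(3, 2))) (Function('f')(s) = Add(Rational(-2, 3), Mul(s, Pow(s, Rational(1, 2)))) = Add(Rational(-2, 3), Pow(s, Rational(3, 2))))
O = Add(105, Mul(-27, Pow(3, Rational(1, 2)))) (O = Mul(-9, Add(Add(Add(-5, -4), -2), Add(Rational(-2, 3), Pow(3, Rational(3, 2))))) = Mul(-9, Add(Add(-9, -2), Add(Rational(-2, 3), Mul(3, Pow(3, Rational(1, 2)))))) = Mul(-9, Add(-11, Add(Rational(-2, 3), Mul(3, Pow(3, Rational(1, 2)))))) = Mul(-9, Add(Rational(-35, 3), Mul(3, Pow(3, Rational(1, 2))))) = Add(105, Mul(-27, Pow(3, Rational(1, 2)))) ≈ 58.235)
Function('W')(c) = Add(6, Mul(-2, Pow(c, 2)))
Function('h')(w) = Add(6, Mul(-2, Pow(Add(105, Mul(-27, Pow(3, Rational(1, 2)))), 2)))
Pow(Add(90652, Function('h')(Pow(Add(-3, 0), 2))), -1) = Pow(Add(90652, Add(-26418, Mul(11340, Pow(3, Rational(1, 2))))), -1) = Pow(Add(64234, Mul(11340, Pow(3, Rational(1, 2)))), -1)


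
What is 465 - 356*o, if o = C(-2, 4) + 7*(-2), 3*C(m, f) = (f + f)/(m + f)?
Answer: 14923/3 ≈ 4974.3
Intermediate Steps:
C(m, f) = 2*f/(3*(f + m)) (C(m, f) = ((f + f)/(m + f))/3 = ((2*f)/(f + m))/3 = (2*f/(f + m))/3 = 2*f/(3*(f + m)))
o = -38/3 (o = (2/3)*4/(4 - 2) + 7*(-2) = (2/3)*4/2 - 14 = (2/3)*4*(1/2) - 14 = 4/3 - 14 = -38/3 ≈ -12.667)
465 - 356*o = 465 - 356*(-38/3) = 465 + 13528/3 = 14923/3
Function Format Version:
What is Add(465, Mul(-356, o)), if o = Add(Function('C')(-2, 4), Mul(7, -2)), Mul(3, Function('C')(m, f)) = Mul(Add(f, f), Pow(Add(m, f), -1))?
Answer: Rational(14923, 3) ≈ 4974.3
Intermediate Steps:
Function('C')(m, f) = Mul(Rational(2, 3), f, Pow(Add(f, m), -1)) (Function('C')(m, f) = Mul(Rational(1, 3), Mul(Add(f, f), Pow(Add(m, f), -1))) = Mul(Rational(1, 3), Mul(Mul(2, f), Pow(Add(f, m), -1))) = Mul(Rational(1, 3), Mul(2, f, Pow(Add(f, m), -1))) = Mul(Rational(2, 3), f, Pow(Add(f, m), -1)))
o = Rational(-38, 3) (o = Add(Mul(Rational(2, 3), 4, Pow(Add(4, -2), -1)), Mul(7, -2)) = Add(Mul(Rational(2, 3), 4, Pow(2, -1)), -14) = Add(Mul(Rational(2, 3), 4, Rational(1, 2)), -14) = Add(Rational(4, 3), -14) = Rational(-38, 3) ≈ -12.667)
Add(465, Mul(-356, o)) = Add(465, Mul(-356, Rational(-38, 3))) = Add(465, Rational(13528, 3)) = Rational(14923, 3)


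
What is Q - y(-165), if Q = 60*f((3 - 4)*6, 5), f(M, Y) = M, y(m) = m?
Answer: -195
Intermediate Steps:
Q = -360 (Q = 60*((3 - 4)*6) = 60*(-1*6) = 60*(-6) = -360)
Q - y(-165) = -360 - 1*(-165) = -360 + 165 = -195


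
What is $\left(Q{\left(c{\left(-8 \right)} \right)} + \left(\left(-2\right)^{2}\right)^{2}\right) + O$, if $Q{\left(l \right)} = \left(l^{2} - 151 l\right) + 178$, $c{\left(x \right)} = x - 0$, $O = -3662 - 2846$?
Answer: $-5042$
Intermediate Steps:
$O = -6508$ ($O = -3662 - 2846 = -6508$)
$c{\left(x \right)} = x$ ($c{\left(x \right)} = x + 0 = x$)
$Q{\left(l \right)} = 178 + l^{2} - 151 l$
$\left(Q{\left(c{\left(-8 \right)} \right)} + \left(\left(-2\right)^{2}\right)^{2}\right) + O = \left(\left(178 + \left(-8\right)^{2} - -1208\right) + \left(\left(-2\right)^{2}\right)^{2}\right) - 6508 = \left(\left(178 + 64 + 1208\right) + 4^{2}\right) - 6508 = \left(1450 + 16\right) - 6508 = 1466 - 6508 = -5042$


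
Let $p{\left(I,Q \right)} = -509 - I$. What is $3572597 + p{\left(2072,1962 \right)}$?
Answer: $3570016$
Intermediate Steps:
$3572597 + p{\left(2072,1962 \right)} = 3572597 - 2581 = 3570016$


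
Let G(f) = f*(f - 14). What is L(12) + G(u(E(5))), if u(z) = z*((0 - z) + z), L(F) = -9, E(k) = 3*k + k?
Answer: -9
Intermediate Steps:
E(k) = 4*k
u(z) = 0 (u(z) = z*(-z + z) = z*0 = 0)
G(f) = f*(-14 + f)
L(12) + G(u(E(5))) = -9 + 0*(-14 + 0) = -9 + 0*(-14) = -9 + 0 = -9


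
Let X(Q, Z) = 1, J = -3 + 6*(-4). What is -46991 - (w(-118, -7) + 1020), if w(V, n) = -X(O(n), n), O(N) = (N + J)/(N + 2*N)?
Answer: -48010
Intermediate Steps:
J = -27 (J = -3 - 24 = -27)
O(N) = (-27 + N)/(3*N) (O(N) = (N - 27)/(N + 2*N) = (-27 + N)/((3*N)) = (-27 + N)*(1/(3*N)) = (-27 + N)/(3*N))
w(V, n) = -1 (w(V, n) = -1*1 = -1)
-46991 - (w(-118, -7) + 1020) = -46991 - (-1 + 1020) = -46991 - 1*1019 = -46991 - 1019 = -48010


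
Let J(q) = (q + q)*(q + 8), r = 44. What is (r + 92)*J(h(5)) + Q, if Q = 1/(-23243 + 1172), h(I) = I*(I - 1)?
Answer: 3361854719/22071 ≈ 1.5232e+5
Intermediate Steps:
h(I) = I*(-1 + I)
Q = -1/22071 (Q = 1/(-22071) = -1/22071 ≈ -4.5308e-5)
J(q) = 2*q*(8 + q) (J(q) = (2*q)*(8 + q) = 2*q*(8 + q))
(r + 92)*J(h(5)) + Q = (44 + 92)*(2*(5*(-1 + 5))*(8 + 5*(-1 + 5))) - 1/22071 = 136*(2*(5*4)*(8 + 5*4)) - 1/22071 = 136*(2*20*(8 + 20)) - 1/22071 = 136*(2*20*28) - 1/22071 = 136*1120 - 1/22071 = 152320 - 1/22071 = 3361854719/22071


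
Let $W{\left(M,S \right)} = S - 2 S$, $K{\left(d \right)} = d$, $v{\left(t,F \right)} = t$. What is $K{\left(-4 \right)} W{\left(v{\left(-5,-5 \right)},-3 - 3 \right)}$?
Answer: $-24$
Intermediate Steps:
$W{\left(M,S \right)} = - S$
$K{\left(-4 \right)} W{\left(v{\left(-5,-5 \right)},-3 - 3 \right)} = - 4 \left(- (-3 - 3)\right) = - 4 \left(\left(-1\right) \left(-6\right)\right) = \left(-4\right) 6 = -24$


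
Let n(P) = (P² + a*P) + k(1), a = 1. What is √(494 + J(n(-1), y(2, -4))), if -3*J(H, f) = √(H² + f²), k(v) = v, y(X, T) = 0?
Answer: √4443/3 ≈ 22.219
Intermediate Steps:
n(P) = 1 + P + P² (n(P) = (P² + 1*P) + 1 = (P² + P) + 1 = (P + P²) + 1 = 1 + P + P²)
J(H, f) = -√(H² + f²)/3
√(494 + J(n(-1), y(2, -4))) = √(494 - √((1 - 1 + (-1)²)² + 0²)/3) = √(494 - √((1 - 1 + 1)² + 0)/3) = √(494 - √(1² + 0)/3) = √(494 - √(1 + 0)/3) = √(494 - √1/3) = √(494 - ⅓*1) = √(494 - ⅓) = √(1481/3) = √4443/3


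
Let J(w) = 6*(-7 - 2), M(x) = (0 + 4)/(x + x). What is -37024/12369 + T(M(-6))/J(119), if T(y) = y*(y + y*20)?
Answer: -2028157/667926 ≈ -3.0365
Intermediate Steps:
M(x) = 2/x (M(x) = 4/((2*x)) = 4*(1/(2*x)) = 2/x)
J(w) = -54 (J(w) = 6*(-9) = -54)
T(y) = 21*y**2 (T(y) = y*(y + 20*y) = y*(21*y) = 21*y**2)
-37024/12369 + T(M(-6))/J(119) = -37024/12369 + (21*(2/(-6))**2)/(-54) = -37024*1/12369 + (21*(2*(-1/6))**2)*(-1/54) = -37024/12369 + (21*(-1/3)**2)*(-1/54) = -37024/12369 + (21*(1/9))*(-1/54) = -37024/12369 + (7/3)*(-1/54) = -37024/12369 - 7/162 = -2028157/667926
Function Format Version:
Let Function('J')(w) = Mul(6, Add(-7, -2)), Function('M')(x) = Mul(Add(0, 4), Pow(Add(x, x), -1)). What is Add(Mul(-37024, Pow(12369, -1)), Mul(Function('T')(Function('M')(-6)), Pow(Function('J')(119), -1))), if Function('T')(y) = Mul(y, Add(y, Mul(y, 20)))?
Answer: Rational(-2028157, 667926) ≈ -3.0365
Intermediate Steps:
Function('M')(x) = Mul(2, Pow(x, -1)) (Function('M')(x) = Mul(4, Pow(Mul(2, x), -1)) = Mul(4, Mul(Rational(1, 2), Pow(x, -1))) = Mul(2, Pow(x, -1)))
Function('J')(w) = -54 (Function('J')(w) = Mul(6, -9) = -54)
Function('T')(y) = Mul(21, Pow(y, 2)) (Function('T')(y) = Mul(y, Add(y, Mul(20, y))) = Mul(y, Mul(21, y)) = Mul(21, Pow(y, 2)))
Add(Mul(-37024, Pow(12369, -1)), Mul(Function('T')(Function('M')(-6)), Pow(Function('J')(119), -1))) = Add(Mul(-37024, Pow(12369, -1)), Mul(Mul(21, Pow(Mul(2, Pow(-6, -1)), 2)), Pow(-54, -1))) = Add(Mul(-37024, Rational(1, 12369)), Mul(Mul(21, Pow(Mul(2, Rational(-1, 6)), 2)), Rational(-1, 54))) = Add(Rational(-37024, 12369), Mul(Mul(21, Pow(Rational(-1, 3), 2)), Rational(-1, 54))) = Add(Rational(-37024, 12369), Mul(Mul(21, Rational(1, 9)), Rational(-1, 54))) = Add(Rational(-37024, 12369), Mul(Rational(7, 3), Rational(-1, 54))) = Add(Rational(-37024, 12369), Rational(-7, 162)) = Rational(-2028157, 667926)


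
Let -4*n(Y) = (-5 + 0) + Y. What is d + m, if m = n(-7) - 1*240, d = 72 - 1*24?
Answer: -189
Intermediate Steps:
d = 48 (d = 72 - 24 = 48)
n(Y) = 5/4 - Y/4 (n(Y) = -((-5 + 0) + Y)/4 = -(-5 + Y)/4 = 5/4 - Y/4)
m = -237 (m = (5/4 - ¼*(-7)) - 1*240 = (5/4 + 7/4) - 240 = 3 - 240 = -237)
d + m = 48 - 237 = -189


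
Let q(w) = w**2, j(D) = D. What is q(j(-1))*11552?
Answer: 11552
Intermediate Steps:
q(j(-1))*11552 = (-1)**2*11552 = 1*11552 = 11552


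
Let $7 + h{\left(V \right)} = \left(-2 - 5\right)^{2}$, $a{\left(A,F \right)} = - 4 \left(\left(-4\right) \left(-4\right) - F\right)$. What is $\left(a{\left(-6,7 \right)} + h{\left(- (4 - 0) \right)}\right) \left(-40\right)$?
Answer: $-240$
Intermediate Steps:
$a{\left(A,F \right)} = -64 + 4 F$ ($a{\left(A,F \right)} = - 4 \left(16 - F\right) = -64 + 4 F$)
$h{\left(V \right)} = 42$ ($h{\left(V \right)} = -7 + \left(-2 - 5\right)^{2} = -7 + \left(-7\right)^{2} = -7 + 49 = 42$)
$\left(a{\left(-6,7 \right)} + h{\left(- (4 - 0) \right)}\right) \left(-40\right) = \left(\left(-64 + 4 \cdot 7\right) + 42\right) \left(-40\right) = \left(\left(-64 + 28\right) + 42\right) \left(-40\right) = \left(-36 + 42\right) \left(-40\right) = 6 \left(-40\right) = -240$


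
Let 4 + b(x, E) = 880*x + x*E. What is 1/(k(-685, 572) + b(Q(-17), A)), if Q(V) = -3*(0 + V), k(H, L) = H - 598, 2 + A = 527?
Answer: 1/70368 ≈ 1.4211e-5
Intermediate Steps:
A = 525 (A = -2 + 527 = 525)
k(H, L) = -598 + H
Q(V) = -3*V
b(x, E) = -4 + 880*x + E*x (b(x, E) = -4 + (880*x + x*E) = -4 + (880*x + E*x) = -4 + 880*x + E*x)
1/(k(-685, 572) + b(Q(-17), A)) = 1/((-598 - 685) + (-4 + 880*(-3*(-17)) + 525*(-3*(-17)))) = 1/(-1283 + (-4 + 880*51 + 525*51)) = 1/(-1283 + (-4 + 44880 + 26775)) = 1/(-1283 + 71651) = 1/70368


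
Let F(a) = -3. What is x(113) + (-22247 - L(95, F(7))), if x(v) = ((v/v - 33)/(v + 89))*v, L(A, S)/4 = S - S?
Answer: -2248755/101 ≈ -22265.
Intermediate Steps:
L(A, S) = 0 (L(A, S) = 4*(S - S) = 4*0 = 0)
x(v) = -32*v/(89 + v) (x(v) = ((1 - 33)/(89 + v))*v = (-32/(89 + v))*v = -32*v/(89 + v))
x(113) + (-22247 - L(95, F(7))) = -32*113/(89 + 113) + (-22247 - 1*0) = -32*113/202 + (-22247 + 0) = -32*113*1/202 - 22247 = -1808/101 - 22247 = -2248755/101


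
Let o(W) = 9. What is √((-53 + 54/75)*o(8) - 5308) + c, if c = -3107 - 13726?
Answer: -16833 + I*√144463/5 ≈ -16833.0 + 76.017*I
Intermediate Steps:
c = -16833
√((-53 + 54/75)*o(8) - 5308) + c = √((-53 + 54/75)*9 - 5308) - 16833 = √((-53 + 54*(1/75))*9 - 5308) - 16833 = √((-53 + 18/25)*9 - 5308) - 16833 = √(-1307/25*9 - 5308) - 16833 = √(-11763/25 - 5308) - 16833 = √(-144463/25) - 16833 = I*√144463/5 - 16833 = -16833 + I*√144463/5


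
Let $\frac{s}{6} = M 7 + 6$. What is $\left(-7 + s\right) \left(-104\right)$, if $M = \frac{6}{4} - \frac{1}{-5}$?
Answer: $- \frac{52208}{5} \approx -10442.0$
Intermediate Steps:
$M = \frac{17}{10}$ ($M = 6 \cdot \frac{1}{4} - - \frac{1}{5} = \frac{3}{2} + \frac{1}{5} = \frac{17}{10} \approx 1.7$)
$s = \frac{537}{5}$ ($s = 6 \left(\frac{17}{10} \cdot 7 + 6\right) = 6 \left(\frac{119}{10} + 6\right) = 6 \cdot \frac{179}{10} = \frac{537}{5} \approx 107.4$)
$\left(-7 + s\right) \left(-104\right) = \left(-7 + \frac{537}{5}\right) \left(-104\right) = \frac{502}{5} \left(-104\right) = - \frac{52208}{5}$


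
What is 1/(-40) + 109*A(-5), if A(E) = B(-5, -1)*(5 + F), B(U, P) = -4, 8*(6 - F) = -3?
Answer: -198381/40 ≈ -4959.5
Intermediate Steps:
F = 51/8 (F = 6 - ⅛*(-3) = 6 + 3/8 = 51/8 ≈ 6.3750)
A(E) = -91/2 (A(E) = -4*(5 + 51/8) = -4*91/8 = -91/2)
1/(-40) + 109*A(-5) = 1/(-40) + 109*(-91/2) = -1/40 - 9919/2 = -198381/40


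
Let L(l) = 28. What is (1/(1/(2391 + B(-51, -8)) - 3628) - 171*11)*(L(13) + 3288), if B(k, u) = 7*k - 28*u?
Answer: -51096898979636/8192023 ≈ -6.2374e+6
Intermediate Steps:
B(k, u) = -28*u + 7*k
(1/(1/(2391 + B(-51, -8)) - 3628) - 171*11)*(L(13) + 3288) = (1/(1/(2391 + (-28*(-8) + 7*(-51))) - 3628) - 171*11)*(28 + 3288) = (1/(1/(2391 + (224 - 357)) - 3628) - 1881)*3316 = (1/(1/(2391 - 133) - 3628) - 1881)*3316 = (1/(1/2258 - 3628) - 1881)*3316 = (1/(-8192023/2258) - 1881)*3316 = (-2258/8192023 - 1881)*3316 = -15409197521/8192023*3316 = -51096898979636/8192023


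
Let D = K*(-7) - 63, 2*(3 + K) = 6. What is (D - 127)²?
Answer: 36100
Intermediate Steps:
K = 0 (K = -3 + (½)*6 = -3 + 3 = 0)
D = -63 (D = 0*(-7) - 63 = 0 - 63 = -63)
(D - 127)² = (-63 - 127)² = (-190)² = 36100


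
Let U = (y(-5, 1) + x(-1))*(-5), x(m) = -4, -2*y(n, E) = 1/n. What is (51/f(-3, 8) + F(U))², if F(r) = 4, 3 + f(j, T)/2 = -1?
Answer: 361/64 ≈ 5.6406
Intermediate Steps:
y(n, E) = -1/(2*n)
f(j, T) = -8 (f(j, T) = -6 + 2*(-1) = -6 - 2 = -8)
U = 39/2 (U = (-½/(-5) - 4)*(-5) = (-½*(-⅕) - 4)*(-5) = (⅒ - 4)*(-5) = -39/10*(-5) = 39/2 ≈ 19.500)
(51/f(-3, 8) + F(U))² = (51/(-8) + 4)² = (51*(-⅛) + 4)² = (-51/8 + 4)² = (-19/8)² = 361/64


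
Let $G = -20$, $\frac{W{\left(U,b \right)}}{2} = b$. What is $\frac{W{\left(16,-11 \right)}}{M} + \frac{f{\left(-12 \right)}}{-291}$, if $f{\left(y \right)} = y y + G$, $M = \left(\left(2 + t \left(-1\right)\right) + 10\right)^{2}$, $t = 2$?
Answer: $- \frac{9401}{14550} \approx -0.64612$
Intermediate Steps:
$W{\left(U,b \right)} = 2 b$
$M = 100$ ($M = \left(\left(2 + 2 \left(-1\right)\right) + 10\right)^{2} = \left(\left(2 - 2\right) + 10\right)^{2} = \left(0 + 10\right)^{2} = 10^{2} = 100$)
$f{\left(y \right)} = -20 + y^{2}$ ($f{\left(y \right)} = y y - 20 = y^{2} - 20 = -20 + y^{2}$)
$\frac{W{\left(16,-11 \right)}}{M} + \frac{f{\left(-12 \right)}}{-291} = \frac{2 \left(-11\right)}{100} + \frac{-20 + \left(-12\right)^{2}}{-291} = \left(-22\right) \frac{1}{100} + \left(-20 + 144\right) \left(- \frac{1}{291}\right) = - \frac{11}{50} + 124 \left(- \frac{1}{291}\right) = - \frac{11}{50} - \frac{124}{291} = - \frac{9401}{14550}$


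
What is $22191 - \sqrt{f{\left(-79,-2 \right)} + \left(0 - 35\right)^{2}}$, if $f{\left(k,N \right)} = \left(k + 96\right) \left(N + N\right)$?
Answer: $22191 - \sqrt{1157} \approx 22157.0$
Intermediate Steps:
$f{\left(k,N \right)} = 2 N \left(96 + k\right)$ ($f{\left(k,N \right)} = \left(96 + k\right) 2 N = 2 N \left(96 + k\right)$)
$22191 - \sqrt{f{\left(-79,-2 \right)} + \left(0 - 35\right)^{2}} = 22191 - \sqrt{2 \left(-2\right) \left(96 - 79\right) + \left(0 - 35\right)^{2}} = 22191 - \sqrt{2 \left(-2\right) 17 + \left(-35\right)^{2}} = 22191 - \sqrt{-68 + 1225} = 22191 - \sqrt{1157}$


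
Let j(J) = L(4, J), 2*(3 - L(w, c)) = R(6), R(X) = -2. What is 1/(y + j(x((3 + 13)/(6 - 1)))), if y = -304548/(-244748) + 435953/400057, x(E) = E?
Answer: 3496898237/22149563808 ≈ 0.15788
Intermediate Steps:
L(w, c) = 4 (L(w, c) = 3 - ½*(-2) = 3 + 1 = 4)
j(J) = 4
y = 8161970860/3496898237 (y = -304548*(-1/244748) + 435953*(1/400057) = 76137/61187 + 62279/57151 = 8161970860/3496898237 ≈ 2.3341)
1/(y + j(x((3 + 13)/(6 - 1)))) = 1/(8161970860/3496898237 + 4) = 1/(22149563808/3496898237) = 3496898237/22149563808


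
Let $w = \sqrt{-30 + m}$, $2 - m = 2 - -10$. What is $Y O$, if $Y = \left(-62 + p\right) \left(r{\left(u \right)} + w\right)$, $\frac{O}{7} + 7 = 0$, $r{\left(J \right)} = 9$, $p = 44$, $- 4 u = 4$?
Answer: $7938 + 1764 i \sqrt{10} \approx 7938.0 + 5578.3 i$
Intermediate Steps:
$u = -1$ ($u = \left(- \frac{1}{4}\right) 4 = -1$)
$m = -10$ ($m = 2 - \left(2 - -10\right) = 2 - \left(2 + 10\right) = 2 - 12 = -10$)
$O = -49$ ($O = -49 + 7 \cdot 0 = -49 + 0 = -49$)
$w = 2 i \sqrt{10}$ ($w = \sqrt{-30 - 10} = \sqrt{-40} = 2 i \sqrt{10} \approx 6.3246 i$)
$Y = -162 - 36 i \sqrt{10}$ ($Y = \left(-62 + 44\right) \left(9 + 2 i \sqrt{10}\right) = - 18 \left(9 + 2 i \sqrt{10}\right) = -162 - 36 i \sqrt{10} \approx -162.0 - 113.84 i$)
$Y O = \left(-162 - 36 i \sqrt{10}\right) \left(-49\right) = 7938 + 1764 i \sqrt{10}$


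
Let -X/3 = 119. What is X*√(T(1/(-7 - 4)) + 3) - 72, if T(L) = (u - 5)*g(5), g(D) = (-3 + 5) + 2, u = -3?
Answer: -72 - 357*I*√29 ≈ -72.0 - 1922.5*I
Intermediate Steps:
X = -357 (X = -3*119 = -357)
g(D) = 4 (g(D) = 2 + 2 = 4)
T(L) = -32 (T(L) = (-3 - 5)*4 = -8*4 = -32)
X*√(T(1/(-7 - 4)) + 3) - 72 = -357*√(-32 + 3) - 72 = -357*I*√29 - 72 = -72 - 357*I*√29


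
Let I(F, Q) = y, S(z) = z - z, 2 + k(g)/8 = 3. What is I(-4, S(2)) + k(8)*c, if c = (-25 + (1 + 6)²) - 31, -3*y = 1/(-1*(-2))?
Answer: -337/6 ≈ -56.167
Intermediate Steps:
k(g) = 8 (k(g) = -16 + 8*3 = -16 + 24 = 8)
S(z) = 0
y = -⅙ (y = -1/(3*((-1*(-2)))) = -⅓/2 = -⅓*½ = -⅙ ≈ -0.16667)
I(F, Q) = -⅙
c = -7 (c = (-25 + 7²) - 31 = (-25 + 49) - 31 = 24 - 31 = -7)
I(-4, S(2)) + k(8)*c = -⅙ + 8*(-7) = -⅙ - 56 = -337/6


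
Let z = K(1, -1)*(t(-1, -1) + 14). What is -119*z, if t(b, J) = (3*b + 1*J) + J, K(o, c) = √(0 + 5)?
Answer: -1071*√5 ≈ -2394.8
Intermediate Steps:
K(o, c) = √5
t(b, J) = 2*J + 3*b (t(b, J) = (3*b + J) + J = (J + 3*b) + J = 2*J + 3*b)
z = 9*√5 (z = √5*((2*(-1) + 3*(-1)) + 14) = √5*((-2 - 3) + 14) = √5*(-5 + 14) = √5*9 = 9*√5 ≈ 20.125)
-119*z = -1071*√5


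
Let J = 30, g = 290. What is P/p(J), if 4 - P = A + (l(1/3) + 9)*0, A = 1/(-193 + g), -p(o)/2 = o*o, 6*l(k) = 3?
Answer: -43/19400 ≈ -0.0022165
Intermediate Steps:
l(k) = ½ (l(k) = (⅙)*3 = ½)
p(o) = -2*o² (p(o) = -2*o*o = -2*o²)
A = 1/97 (A = 1/(-193 + 290) = 1/97 ≈ 0.010309)
P = 387/97 (P = 4 - (1/97 + (½ + 9)*0) = 4 - (1/97 + (19/2)*0) = 4 - (1/97 + 0) = 4 - 1*1/97 = 4 - 1/97 = 387/97 ≈ 3.9897)
P/p(J) = 387/(97*((-2*30²))) = 387/(97*((-2*900))) = (387/97)/(-1800) = (387/97)*(-1/1800) = -43/19400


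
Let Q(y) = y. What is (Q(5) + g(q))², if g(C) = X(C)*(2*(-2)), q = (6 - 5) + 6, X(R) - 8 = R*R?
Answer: 49729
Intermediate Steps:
X(R) = 8 + R² (X(R) = 8 + R*R = 8 + R²)
q = 7 (q = 1 + 6 = 7)
g(C) = -32 - 4*C² (g(C) = (8 + C²)*(2*(-2)) = (8 + C²)*(-4) = -32 - 4*C²)
(Q(5) + g(q))² = (5 + (-32 - 4*7²))² = (5 + (-32 - 4*49))² = (5 + (-32 - 196))² = (5 - 228)² = (-223)² = 49729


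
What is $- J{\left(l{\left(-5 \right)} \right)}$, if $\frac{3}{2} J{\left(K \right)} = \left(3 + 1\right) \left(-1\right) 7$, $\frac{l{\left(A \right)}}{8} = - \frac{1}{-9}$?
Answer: $\frac{56}{3} \approx 18.667$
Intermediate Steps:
$l{\left(A \right)} = \frac{8}{9}$ ($l{\left(A \right)} = 8 \left(- \frac{1}{-9}\right) = 8 \left(\left(-1\right) \left(- \frac{1}{9}\right)\right) = 8 \cdot \frac{1}{9} = \frac{8}{9}$)
$J{\left(K \right)} = - \frac{56}{3}$ ($J{\left(K \right)} = \frac{2 \left(3 + 1\right) \left(-1\right) 7}{3} = \frac{2 \cdot 4 \left(-1\right) 7}{3} = \frac{2 \left(\left(-4\right) 7\right)}{3} = \frac{2}{3} \left(-28\right) = - \frac{56}{3}$)
$- J{\left(l{\left(-5 \right)} \right)} = \left(-1\right) \left(- \frac{56}{3}\right) = \frac{56}{3}$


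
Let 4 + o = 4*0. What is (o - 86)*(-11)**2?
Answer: -10890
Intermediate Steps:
o = -4 (o = -4 + 4*0 = -4 + 0 = -4)
(o - 86)*(-11)**2 = (-4 - 86)*(-11)**2 = -90*121 = -10890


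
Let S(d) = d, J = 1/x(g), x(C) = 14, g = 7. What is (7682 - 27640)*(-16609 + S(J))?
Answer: 2320366975/7 ≈ 3.3148e+8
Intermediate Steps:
J = 1/14 ≈ 0.071429
(7682 - 27640)*(-16609 + S(J)) = (7682 - 27640)*(-16609 + 1/14) = -19958*(-232525/14) = 2320366975/7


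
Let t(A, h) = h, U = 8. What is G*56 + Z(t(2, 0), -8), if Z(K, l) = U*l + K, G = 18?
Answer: 944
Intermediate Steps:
Z(K, l) = K + 8*l (Z(K, l) = 8*l + K = K + 8*l)
G*56 + Z(t(2, 0), -8) = 18*56 + (0 + 8*(-8)) = 1008 + (0 - 64) = 1008 - 64 = 944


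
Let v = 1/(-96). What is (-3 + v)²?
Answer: 83521/9216 ≈ 9.0626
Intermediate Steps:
v = -1/96 ≈ -0.010417
(-3 + v)² = (-3 - 1/96)² = (-289/96)² = 83521/9216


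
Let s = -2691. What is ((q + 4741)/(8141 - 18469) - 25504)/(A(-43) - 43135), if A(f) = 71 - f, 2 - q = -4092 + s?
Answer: 131708419/222160444 ≈ 0.59285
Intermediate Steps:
q = 6785 (q = 2 - (-4092 - 2691) = 2 - 1*(-6783) = 2 + 6783 = 6785)
((q + 4741)/(8141 - 18469) - 25504)/(A(-43) - 43135) = ((6785 + 4741)/(8141 - 18469) - 25504)/((71 - 1*(-43)) - 43135) = (11526/(-10328) - 25504)/((71 + 43) - 43135) = (11526*(-1/10328) - 25504)/(114 - 43135) = (-5763/5164 - 25504)/(-43021) = -131708419/5164*(-1/43021) = 131708419/222160444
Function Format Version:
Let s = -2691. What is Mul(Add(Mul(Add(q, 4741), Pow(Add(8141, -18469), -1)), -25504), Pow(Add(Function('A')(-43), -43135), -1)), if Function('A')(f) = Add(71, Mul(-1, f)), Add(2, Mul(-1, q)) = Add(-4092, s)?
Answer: Rational(131708419, 222160444) ≈ 0.59285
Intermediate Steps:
q = 6785 (q = Add(2, Mul(-1, Add(-4092, -2691))) = Add(2, Mul(-1, -6783)) = Add(2, 6783) = 6785)
Mul(Add(Mul(Add(q, 4741), Pow(Add(8141, -18469), -1)), -25504), Pow(Add(Function('A')(-43), -43135), -1)) = Mul(Add(Mul(Add(6785, 4741), Pow(Add(8141, -18469), -1)), -25504), Pow(Add(Add(71, Mul(-1, -43)), -43135), -1)) = Mul(Add(Mul(11526, Pow(-10328, -1)), -25504), Pow(Add(Add(71, 43), -43135), -1)) = Mul(Add(Mul(11526, Rational(-1, 10328)), -25504), Pow(Add(114, -43135), -1)) = Mul(Add(Rational(-5763, 5164), -25504), Pow(-43021, -1)) = Mul(Rational(-131708419, 5164), Rational(-1, 43021)) = Rational(131708419, 222160444)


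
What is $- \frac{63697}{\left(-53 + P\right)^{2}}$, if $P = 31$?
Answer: $- \frac{63697}{484} \approx -131.61$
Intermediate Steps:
$- \frac{63697}{\left(-53 + P\right)^{2}} = - \frac{63697}{\left(-53 + 31\right)^{2}} = - \frac{63697}{\left(-22\right)^{2}} = - \frac{63697}{484}$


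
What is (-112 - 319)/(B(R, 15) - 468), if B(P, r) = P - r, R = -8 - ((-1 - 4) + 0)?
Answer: 431/486 ≈ 0.88683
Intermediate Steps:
R = -3 (R = -8 - (-5 + 0) = -8 - 1*(-5) = -8 + 5 = -3)
(-112 - 319)/(B(R, 15) - 468) = (-112 - 319)/((-3 - 1*15) - 468) = -431/((-3 - 15) - 468) = -431/(-18 - 468) = -431/(-486) = -431*(-1/486) = 431/486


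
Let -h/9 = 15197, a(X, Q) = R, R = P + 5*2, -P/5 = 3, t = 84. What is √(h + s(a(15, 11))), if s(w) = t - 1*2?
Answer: I*√136691 ≈ 369.72*I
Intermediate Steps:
P = -15 (P = -5*3 = -15)
R = -5 (R = -15 + 5*2 = -15 + 10 = -5)
a(X, Q) = -5
s(w) = 82 (s(w) = 84 - 1*2 = 84 - 2 = 82)
h = -136773 (h = -9*15197 = -136773)
√(h + s(a(15, 11))) = √(-136773 + 82) = √(-136691) = I*√136691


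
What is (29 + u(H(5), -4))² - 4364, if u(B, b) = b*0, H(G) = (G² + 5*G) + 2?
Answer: -3523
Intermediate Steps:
H(G) = 2 + G² + 5*G
u(B, b) = 0
(29 + u(H(5), -4))² - 4364 = (29 + 0)² - 4364 = 29² - 4364 = 841 - 4364 = -3523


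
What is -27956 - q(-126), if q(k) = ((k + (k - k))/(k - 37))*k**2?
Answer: -6557204/163 ≈ -40228.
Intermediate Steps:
q(k) = k**3/(-37 + k) (q(k) = ((k + 0)/(-37 + k))*k**2 = (k/(-37 + k))*k**2 = k**3/(-37 + k))
-27956 - q(-126) = -27956 - (-126)**3/(-37 - 126) = -27956 - (-2000376)/(-163) = -27956 - (-2000376)*(-1)/163 = -27956 - 1*2000376/163 = -27956 - 2000376/163 = -6557204/163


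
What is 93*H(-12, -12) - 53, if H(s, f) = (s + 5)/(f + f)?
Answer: -207/8 ≈ -25.875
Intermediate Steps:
H(s, f) = (5 + s)/(2*f) (H(s, f) = (5 + s)/((2*f)) = (5 + s)*(1/(2*f)) = (5 + s)/(2*f))
93*H(-12, -12) - 53 = 93*((1/2)*(5 - 12)/(-12)) - 53 = 93*((1/2)*(-1/12)*(-7)) - 53 = 93*(7/24) - 53 = 217/8 - 53 = -207/8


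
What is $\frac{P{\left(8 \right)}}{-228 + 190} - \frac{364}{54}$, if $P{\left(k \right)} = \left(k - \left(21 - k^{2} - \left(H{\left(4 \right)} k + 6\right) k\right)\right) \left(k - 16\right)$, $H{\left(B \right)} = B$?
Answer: $\frac{34882}{513} \approx 67.996$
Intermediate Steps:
$P{\left(k \right)} = \left(-16 + k\right) \left(-21 + k + k^{2} + k \left(6 + 4 k\right)\right)$ ($P{\left(k \right)} = \left(k - \left(21 - k^{2} - \left(4 k + 6\right) k\right)\right) \left(k - 16\right) = \left(k - \left(21 - k^{2} - \left(6 + 4 k\right) k\right)\right) \left(-16 + k\right) = \left(k - \left(21 - k^{2} - k \left(6 + 4 k\right)\right)\right) \left(-16 + k\right) = \left(k + \left(-21 + k^{2} + k \left(6 + 4 k\right)\right)\right) \left(-16 + k\right) = \left(-21 + k + k^{2} + k \left(6 + 4 k\right)\right) \left(-16 + k\right) = \left(-16 + k\right) \left(-21 + k + k^{2} + k \left(6 + 4 k\right)\right)$)
$\frac{P{\left(8 \right)}}{-228 + 190} - \frac{364}{54} = \frac{336 - 1064 - 73 \cdot 8^{2} + 5 \cdot 8^{3}}{-228 + 190} - \frac{364}{54} = \frac{336 - 1064 - 4672 + 5 \cdot 512}{-38} - \frac{182}{27} = \left(336 - 1064 - 4672 + 2560\right) \left(- \frac{1}{38}\right) - \frac{182}{27} = \left(-2840\right) \left(- \frac{1}{38}\right) - \frac{182}{27} = \frac{1420}{19} - \frac{182}{27} = \frac{34882}{513}$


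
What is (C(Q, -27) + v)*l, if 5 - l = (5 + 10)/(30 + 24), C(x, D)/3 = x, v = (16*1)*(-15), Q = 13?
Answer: -5695/6 ≈ -949.17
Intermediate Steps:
v = -240 (v = 16*(-15) = -240)
C(x, D) = 3*x
l = 85/18 (l = 5 - (5 + 10)/(30 + 24) = 5 - 15/54 = 5 - 1*5/18 = 5 - 5/18 = 85/18 ≈ 4.7222)
(C(Q, -27) + v)*l = (3*13 - 240)*(85/18) = (39 - 240)*(85/18) = -201*85/18 = -5695/6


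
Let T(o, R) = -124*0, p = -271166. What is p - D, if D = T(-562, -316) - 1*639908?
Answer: 368742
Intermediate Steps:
T(o, R) = 0
D = -639908 (D = 0 - 1*639908 = 0 - 639908 = -639908)
p - D = -271166 - 1*(-639908) = -271166 + 639908 = 368742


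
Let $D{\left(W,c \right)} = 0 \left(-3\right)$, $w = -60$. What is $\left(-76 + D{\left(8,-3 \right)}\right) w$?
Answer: $4560$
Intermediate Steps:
$D{\left(W,c \right)} = 0$
$\left(-76 + D{\left(8,-3 \right)}\right) w = \left(-76 + 0\right) \left(-60\right) = \left(-76\right) \left(-60\right) = 4560$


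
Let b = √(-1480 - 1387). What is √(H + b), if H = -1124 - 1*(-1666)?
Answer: √(542 + I*√2867) ≈ 23.309 + 1.1486*I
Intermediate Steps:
H = 542 (H = -1124 + 1666 = 542)
b = I*√2867 (b = √(-2867) = I*√2867 ≈ 53.544*I)
√(H + b) = √(542 + I*√2867)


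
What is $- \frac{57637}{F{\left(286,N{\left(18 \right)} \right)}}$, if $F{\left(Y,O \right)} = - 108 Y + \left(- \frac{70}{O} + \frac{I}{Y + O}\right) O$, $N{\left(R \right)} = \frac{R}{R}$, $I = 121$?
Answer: $\frac{16541819}{8884825} \approx 1.8618$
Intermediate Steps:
$N{\left(R \right)} = 1$
$F{\left(Y,O \right)} = - 108 Y + O \left(- \frac{70}{O} + \frac{121}{O + Y}\right)$ ($F{\left(Y,O \right)} = - 108 Y + \left(- \frac{70}{O} + \frac{121}{Y + O}\right) O = - 108 Y + \left(- \frac{70}{O} + \frac{121}{O + Y}\right) O = - 108 Y + O \left(- \frac{70}{O} + \frac{121}{O + Y}\right)$)
$- \frac{57637}{F{\left(286,N{\left(18 \right)} \right)}} = - \frac{57637}{\frac{1}{1 + 286} \left(- 108 \cdot 286^{2} - 20020 + 51 \cdot 1 - 108 \cdot 286\right)} = - \frac{57637}{\frac{1}{287} \left(\left(-108\right) 81796 - 20020 + 51 - 30888\right)} = - \frac{57637}{\frac{1}{287} \left(-8833968 - 20020 + 51 - 30888\right)} = - \frac{57637}{\frac{1}{287} \left(-8884825\right)} = - \frac{57637}{- \frac{8884825}{287}} = \left(-57637\right) \left(- \frac{287}{8884825}\right) = \frac{16541819}{8884825}$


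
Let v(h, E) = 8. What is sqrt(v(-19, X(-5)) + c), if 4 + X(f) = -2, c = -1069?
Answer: I*sqrt(1061) ≈ 32.573*I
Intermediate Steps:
X(f) = -6 (X(f) = -4 - 2 = -6)
sqrt(v(-19, X(-5)) + c) = sqrt(8 - 1069) = sqrt(-1061) = I*sqrt(1061)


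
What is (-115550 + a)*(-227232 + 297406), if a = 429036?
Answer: 21998566564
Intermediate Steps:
(-115550 + a)*(-227232 + 297406) = (-115550 + 429036)*(-227232 + 297406) = 313486*70174 = 21998566564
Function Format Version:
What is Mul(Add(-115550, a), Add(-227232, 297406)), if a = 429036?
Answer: 21998566564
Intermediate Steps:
Mul(Add(-115550, a), Add(-227232, 297406)) = Mul(Add(-115550, 429036), Add(-227232, 297406)) = Mul(313486, 70174) = 21998566564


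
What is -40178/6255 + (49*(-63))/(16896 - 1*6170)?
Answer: -450258413/67091130 ≈ -6.7111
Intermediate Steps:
-40178/6255 + (49*(-63))/(16896 - 1*6170) = -40178*1/6255 - 3087/(16896 - 6170) = -40178/6255 - 3087/10726 = -450258413/67091130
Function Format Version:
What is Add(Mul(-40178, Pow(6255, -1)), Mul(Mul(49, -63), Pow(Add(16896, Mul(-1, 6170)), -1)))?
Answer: Rational(-450258413, 67091130) ≈ -6.7111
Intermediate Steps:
Add(Mul(-40178, Pow(6255, -1)), Mul(Mul(49, -63), Pow(Add(16896, Mul(-1, 6170)), -1))) = Add(Mul(-40178, Rational(1, 6255)), Mul(-3087, Pow(Add(16896, -6170), -1))) = Add(Rational(-40178, 6255), Mul(-3087, Pow(10726, -1))) = Add(Rational(-40178, 6255), Mul(-3087, Rational(1, 10726))) = Add(Rational(-40178, 6255), Rational(-3087, 10726)) = Rational(-450258413, 67091130)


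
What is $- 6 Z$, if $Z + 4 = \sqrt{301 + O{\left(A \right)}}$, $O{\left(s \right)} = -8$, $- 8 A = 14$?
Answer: $24 - 6 \sqrt{293} \approx -78.703$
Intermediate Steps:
$A = - \frac{7}{4}$ ($A = \left(- \frac{1}{8}\right) 14 = - \frac{7}{4} \approx -1.75$)
$Z = -4 + \sqrt{293}$ ($Z = -4 + \sqrt{301 - 8} = -4 + \sqrt{293} \approx 13.117$)
$- 6 Z = - 6 \left(-4 + \sqrt{293}\right) = 24 - 6 \sqrt{293}$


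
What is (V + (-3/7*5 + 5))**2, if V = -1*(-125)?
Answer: 801025/49 ≈ 16347.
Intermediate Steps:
V = 125
(V + (-3/7*5 + 5))**2 = (125 + (-3/7*5 + 5))**2 = (125 + (-15/7 + 5))**2 = (125 + 20/7)**2 = (895/7)**2 = 801025/49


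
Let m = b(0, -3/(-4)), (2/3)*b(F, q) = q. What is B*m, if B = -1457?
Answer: -13113/8 ≈ -1639.1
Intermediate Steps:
b(F, q) = 3*q/2
m = 9/8 (m = 3*(-3/(-4))/2 = 3*(-3*(-¼))/2 = (3/2)*(¾) = 9/8 ≈ 1.1250)
B*m = -1457*9/8 = -13113/8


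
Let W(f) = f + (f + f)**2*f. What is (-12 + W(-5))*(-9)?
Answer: 4653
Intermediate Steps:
W(f) = f + 4*f**3 (W(f) = f + (2*f)**2*f = f + (4*f**2)*f = f + 4*f**3)
(-12 + W(-5))*(-9) = (-12 + (-5 + 4*(-5)**3))*(-9) = (-12 + (-5 + 4*(-125)))*(-9) = (-12 + (-5 - 500))*(-9) = (-12 - 505)*(-9) = -517*(-9) = 4653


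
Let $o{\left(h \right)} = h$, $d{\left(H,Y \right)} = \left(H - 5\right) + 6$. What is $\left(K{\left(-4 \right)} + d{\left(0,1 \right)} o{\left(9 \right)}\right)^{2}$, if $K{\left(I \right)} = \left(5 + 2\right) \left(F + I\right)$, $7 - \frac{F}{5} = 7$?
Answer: $361$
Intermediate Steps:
$F = 0$ ($F = 35 - 35 = 0$)
$d{\left(H,Y \right)} = 1 + H$ ($d{\left(H,Y \right)} = \left(-5 + H\right) + 6 = 1 + H$)
$K{\left(I \right)} = 7 I$ ($K{\left(I \right)} = \left(5 + 2\right) \left(0 + I\right) = 7 I$)
$\left(K{\left(-4 \right)} + d{\left(0,1 \right)} o{\left(9 \right)}\right)^{2} = \left(7 \left(-4\right) + \left(1 + 0\right) 9\right)^{2} = \left(-28 + 1 \cdot 9\right)^{2} = \left(-28 + 9\right)^{2} = \left(-19\right)^{2} = 361$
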